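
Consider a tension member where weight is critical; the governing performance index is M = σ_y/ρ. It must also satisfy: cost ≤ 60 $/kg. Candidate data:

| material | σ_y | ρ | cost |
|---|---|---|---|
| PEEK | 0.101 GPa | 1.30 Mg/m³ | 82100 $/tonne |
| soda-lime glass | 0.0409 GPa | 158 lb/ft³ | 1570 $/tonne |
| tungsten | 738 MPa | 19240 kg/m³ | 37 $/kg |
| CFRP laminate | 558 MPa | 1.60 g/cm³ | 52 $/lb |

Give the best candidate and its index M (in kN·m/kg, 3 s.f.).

Screen on constraints: cost ≤ 60 $/kg. Survivors: soda-lime glass, tungsten.
In SI units:
  soda-lime glass: σ_y = 40.90 MPa, ρ = 2531 kg/m³
  tungsten: σ_y = 738.0 MPa, ρ = 19240 kg/m³
  tungsten: M = 38.4 kN·m/kg
  soda-lime glass: M = 16.2 kN·m/kg
The maximum is for tungsten.

tungsten, M = 38.4 kN·m/kg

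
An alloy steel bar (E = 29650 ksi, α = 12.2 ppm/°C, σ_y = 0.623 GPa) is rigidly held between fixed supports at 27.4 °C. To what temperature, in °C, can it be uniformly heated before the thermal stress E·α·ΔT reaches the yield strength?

E = 29650 ksi = 204.4 GPa.
σ_y = 0.623 GPa = 623.0 MPa.
E·α·ΔT = 623.0 MPa ⇒ ΔT = 623.0 / (204.4×10³ × 12.2×10⁻⁶) = 249.8 K.
T = 27.4 + 249.8 = 277.2 °C.

277 °C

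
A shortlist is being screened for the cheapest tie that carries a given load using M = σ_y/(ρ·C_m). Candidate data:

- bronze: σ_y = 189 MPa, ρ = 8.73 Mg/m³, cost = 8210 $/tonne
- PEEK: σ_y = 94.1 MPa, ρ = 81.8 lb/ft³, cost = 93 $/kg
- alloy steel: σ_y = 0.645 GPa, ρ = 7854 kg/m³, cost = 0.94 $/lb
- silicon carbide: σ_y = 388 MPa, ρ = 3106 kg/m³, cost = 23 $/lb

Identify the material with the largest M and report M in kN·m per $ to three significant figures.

Convert each candidate to consistent units, then evaluate M:
  bronze: σ_y = 189.0 MPa, ρ = 8730 kg/m³, cost = 8.210 $/kg
  PEEK: σ_y = 94.10 MPa, ρ = 1310 kg/m³, cost = 93.00 $/kg
  alloy steel: σ_y = 645.0 MPa, ρ = 7854 kg/m³, cost = 2.072 $/kg
  silicon carbide: σ_y = 388.0 MPa, ρ = 3106 kg/m³, cost = 50.71 $/kg
  alloy steel: M = 39.6 kN·m per $
  bronze: M = 2.64 kN·m per $
  silicon carbide: M = 2.46 kN·m per $
  PEEK: M = 0.772 kN·m per $
The maximum is for alloy steel.

alloy steel, M = 39.6 kN·m per $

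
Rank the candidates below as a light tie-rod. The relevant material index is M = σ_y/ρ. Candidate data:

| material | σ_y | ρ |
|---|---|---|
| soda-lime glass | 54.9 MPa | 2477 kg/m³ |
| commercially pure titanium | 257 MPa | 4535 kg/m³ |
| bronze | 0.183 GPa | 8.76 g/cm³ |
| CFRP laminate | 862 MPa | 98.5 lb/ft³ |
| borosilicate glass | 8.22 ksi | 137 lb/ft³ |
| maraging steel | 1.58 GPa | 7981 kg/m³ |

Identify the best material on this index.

Putting every candidate on a common basis:
  soda-lime glass: σ_y = 54.90 MPa, ρ = 2477 kg/m³
  commercially pure titanium: σ_y = 257.0 MPa, ρ = 4535 kg/m³
  bronze: σ_y = 183.0 MPa, ρ = 8760 kg/m³
  CFRP laminate: σ_y = 862.0 MPa, ρ = 1578 kg/m³
  borosilicate glass: σ_y = 56.67 MPa, ρ = 2195 kg/m³
  maraging steel: σ_y = 1580 MPa, ρ = 7981 kg/m³
  CFRP laminate: M = 546 kN·m/kg
  maraging steel: M = 198 kN·m/kg
  commercially pure titanium: M = 56.7 kN·m/kg
  borosilicate glass: M = 25.8 kN·m/kg
  soda-lime glass: M = 22.2 kN·m/kg
  bronze: M = 20.9 kN·m/kg
CFRP laminate has the largest M.

CFRP laminate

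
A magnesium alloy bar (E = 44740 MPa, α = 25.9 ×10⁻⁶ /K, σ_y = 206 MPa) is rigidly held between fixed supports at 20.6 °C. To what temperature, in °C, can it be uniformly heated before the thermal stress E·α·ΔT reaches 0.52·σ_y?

E = 44740 MPa = 44.74 GPa.
E·α·ΔT = 107.1 MPa ⇒ ΔT = 107.1 / (44.74×10³ × 25.9×10⁻⁶) = 92.44 K.
T = 20.6 + 92.44 = 113.0 °C.

113 °C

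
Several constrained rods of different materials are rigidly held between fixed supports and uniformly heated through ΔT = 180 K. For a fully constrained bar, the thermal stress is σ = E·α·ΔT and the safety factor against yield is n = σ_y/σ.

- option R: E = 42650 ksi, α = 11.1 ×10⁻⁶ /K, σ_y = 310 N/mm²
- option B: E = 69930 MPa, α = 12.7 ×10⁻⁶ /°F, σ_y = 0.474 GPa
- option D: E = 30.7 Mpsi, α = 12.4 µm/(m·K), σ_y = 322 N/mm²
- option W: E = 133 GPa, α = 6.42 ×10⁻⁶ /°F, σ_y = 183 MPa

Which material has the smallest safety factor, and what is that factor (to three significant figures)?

option R, n = 0.528

In consistent units (E in GPa, α in ×10⁻⁶/K, σ_y in MPa):
  option R: E = 294.1, α = 11.1, σ_y = 310.0 → σ = 588 MPa, n = 0.528
  option B: E = 69.93, α = 22.9, σ_y = 474.0 → σ = 288 MPa, n = 1.65
  option D: E = 211.7, α = 12.4, σ_y = 322.0 → σ = 472 MPa, n = 0.682
  option W: E = 133.0, α = 11.6, σ_y = 183.0 → σ = 277 MPa, n = 0.661
The minimum is option R at n = 0.528.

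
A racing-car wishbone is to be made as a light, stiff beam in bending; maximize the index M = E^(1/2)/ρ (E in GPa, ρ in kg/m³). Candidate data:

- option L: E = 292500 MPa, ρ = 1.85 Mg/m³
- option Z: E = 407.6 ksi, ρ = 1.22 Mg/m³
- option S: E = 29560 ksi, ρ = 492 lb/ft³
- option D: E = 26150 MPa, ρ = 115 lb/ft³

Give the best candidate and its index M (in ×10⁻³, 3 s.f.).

After converting to SI:
  option L: E = 292.5 GPa, ρ = 1850 kg/m³
  option Z: E = 2.810 GPa, ρ = 1220 kg/m³
  option S: E = 203.8 GPa, ρ = 7881 kg/m³
  option D: E = 26.15 GPa, ρ = 1842 kg/m³
  option L: M = 9.24×10⁻³
  option D: M = 2.78×10⁻³
  option S: M = 1.81×10⁻³
  option Z: M = 1.37×10⁻³
Option L ranks first.

option L, M = 9.24×10⁻³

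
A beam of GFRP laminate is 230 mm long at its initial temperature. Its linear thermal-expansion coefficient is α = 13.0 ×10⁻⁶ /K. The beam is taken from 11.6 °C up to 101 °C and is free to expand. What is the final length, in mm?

230.27 mm

ΔT = 101 − 11.6 = 89.40 K.
ΔL = α·L₀·ΔT = 13.0×10⁻⁶ × 230 mm × 89.40 K = 0.267 mm.
L = L₀ + ΔL = 230 + 0.267 = 230.27 mm.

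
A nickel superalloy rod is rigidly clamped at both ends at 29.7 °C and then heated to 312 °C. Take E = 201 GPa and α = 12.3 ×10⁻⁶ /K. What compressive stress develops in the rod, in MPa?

ΔT = 282.3 K. Constrained thermal stress σ = E·α·ΔT = 201.0×10³ MPa × 12.3×10⁻⁶ × 282.3 = 698 MPa (compressive).

698 MPa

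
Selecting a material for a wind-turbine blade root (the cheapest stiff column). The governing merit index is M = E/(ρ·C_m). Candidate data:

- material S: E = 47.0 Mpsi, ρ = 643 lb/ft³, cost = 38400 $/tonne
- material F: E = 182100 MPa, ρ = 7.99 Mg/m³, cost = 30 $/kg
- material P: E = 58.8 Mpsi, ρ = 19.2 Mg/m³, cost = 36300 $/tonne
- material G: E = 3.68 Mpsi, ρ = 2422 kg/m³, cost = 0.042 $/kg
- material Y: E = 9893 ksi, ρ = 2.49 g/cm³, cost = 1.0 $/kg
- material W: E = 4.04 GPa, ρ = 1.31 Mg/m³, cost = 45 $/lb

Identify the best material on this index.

In SI units:
  material S: E = 324.1 GPa, ρ = 10300 kg/m³, cost = 38.40 $/kg
  material F: E = 182.1 GPa, ρ = 7990 kg/m³, cost = 30.00 $/kg
  material P: E = 405.4 GPa, ρ = 19200 kg/m³, cost = 36.30 $/kg
  material G: E = 25.37 GPa, ρ = 2422 kg/m³, cost = 0.04200 $/kg
  material Y: E = 68.21 GPa, ρ = 2490 kg/m³, cost = 1.000 $/kg
  material W: E = 4.040 GPa, ρ = 1310 kg/m³, cost = 99.21 $/kg
  material G: M = 249 MN·m per $
  material Y: M = 27.4 MN·m per $
  material S: M = 0.819 MN·m per $
  material F: M = 0.760 MN·m per $
  material P: M = 0.582 MN·m per $
  material W: M = 0.0311 MN·m per $
Material G ranks first.

material G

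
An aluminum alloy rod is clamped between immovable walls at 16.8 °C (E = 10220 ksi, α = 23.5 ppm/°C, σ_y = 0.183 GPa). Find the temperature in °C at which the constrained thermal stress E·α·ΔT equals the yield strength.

127 °C

E = 10220 ksi = 70.46 GPa.
σ_y = 0.183 GPa = 183.0 MPa.
E·α·ΔT = 183.0 MPa ⇒ ΔT = 183.0 / (70.46×10³ × 23.5×10⁻⁶) = 110.5 K.
T = 16.8 + 110.5 = 127.3 °C.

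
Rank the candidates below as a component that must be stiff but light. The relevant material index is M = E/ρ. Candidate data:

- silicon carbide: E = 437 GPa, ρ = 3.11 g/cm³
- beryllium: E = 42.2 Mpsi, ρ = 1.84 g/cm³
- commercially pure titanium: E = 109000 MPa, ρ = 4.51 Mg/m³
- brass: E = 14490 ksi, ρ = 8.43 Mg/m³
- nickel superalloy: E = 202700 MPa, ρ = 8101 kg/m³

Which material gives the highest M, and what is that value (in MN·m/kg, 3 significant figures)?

Putting every candidate on a common basis:
  silicon carbide: E = 437.0 GPa, ρ = 3110 kg/m³
  beryllium: E = 291.0 GPa, ρ = 1840 kg/m³
  commercially pure titanium: E = 109.0 GPa, ρ = 4510 kg/m³
  brass: E = 99.91 GPa, ρ = 8430 kg/m³
  nickel superalloy: E = 202.7 GPa, ρ = 8101 kg/m³
  beryllium: M = 158 MN·m/kg
  silicon carbide: M = 141 MN·m/kg
  nickel superalloy: M = 25.0 MN·m/kg
  commercially pure titanium: M = 24.2 MN·m/kg
  brass: M = 11.9 MN·m/kg
Beryllium has the largest M.

beryllium, M = 158 MN·m/kg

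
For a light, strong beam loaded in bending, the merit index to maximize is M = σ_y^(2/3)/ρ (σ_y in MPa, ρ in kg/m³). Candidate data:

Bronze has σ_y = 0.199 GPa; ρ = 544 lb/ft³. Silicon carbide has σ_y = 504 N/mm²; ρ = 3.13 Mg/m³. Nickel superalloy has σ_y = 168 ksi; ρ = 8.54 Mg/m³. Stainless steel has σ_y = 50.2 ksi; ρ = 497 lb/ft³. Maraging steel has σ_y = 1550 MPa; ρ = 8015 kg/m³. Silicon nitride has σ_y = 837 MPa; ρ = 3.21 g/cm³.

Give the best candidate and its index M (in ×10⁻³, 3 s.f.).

Putting every candidate on a common basis:
  bronze: σ_y = 199.0 MPa, ρ = 8714 kg/m³
  silicon carbide: σ_y = 504.0 MPa, ρ = 3130 kg/m³
  nickel superalloy: σ_y = 1158 MPa, ρ = 8540 kg/m³
  stainless steel: σ_y = 346.1 MPa, ρ = 7961 kg/m³
  maraging steel: σ_y = 1550 MPa, ρ = 8015 kg/m³
  silicon nitride: σ_y = 837.0 MPa, ρ = 3210 kg/m³
  silicon nitride: M = 27.7×10⁻³
  silicon carbide: M = 20.2×10⁻³
  maraging steel: M = 16.7×10⁻³
  nickel superalloy: M = 12.9×10⁻³
  stainless steel: M = 6.19×10⁻³
  bronze: M = 3.91×10⁻³
Highest index: silicon nitride.

silicon nitride, M = 27.7×10⁻³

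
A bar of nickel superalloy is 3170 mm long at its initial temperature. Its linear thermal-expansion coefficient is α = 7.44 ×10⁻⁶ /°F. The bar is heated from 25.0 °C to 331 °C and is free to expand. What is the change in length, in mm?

Convert α: 7.44×10⁻⁶/°F × (9/5) = 13.4×10⁻⁶/K.
ΔT = 331 − 25.0 = 306.0 K.
ΔL = α·L₀·ΔT = 13.4×10⁻⁶ × 3170 mm × 306.0 K = 13.0 mm.

13.0 mm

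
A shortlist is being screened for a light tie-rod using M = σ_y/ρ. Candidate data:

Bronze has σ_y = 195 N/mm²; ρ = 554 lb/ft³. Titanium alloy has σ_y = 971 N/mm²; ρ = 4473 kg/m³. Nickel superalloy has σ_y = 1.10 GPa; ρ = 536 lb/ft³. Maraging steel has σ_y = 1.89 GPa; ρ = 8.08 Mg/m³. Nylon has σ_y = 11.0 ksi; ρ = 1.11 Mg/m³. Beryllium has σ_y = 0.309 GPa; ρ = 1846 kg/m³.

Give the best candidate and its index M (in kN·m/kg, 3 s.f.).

Normalizing units and computing the index:
  bronze: σ_y = 195.0 MPa, ρ = 8874 kg/m³
  titanium alloy: σ_y = 971.0 MPa, ρ = 4473 kg/m³
  nickel superalloy: σ_y = 1100 MPa, ρ = 8586 kg/m³
  maraging steel: σ_y = 1890 MPa, ρ = 8080 kg/m³
  nylon: σ_y = 75.84 MPa, ρ = 1110 kg/m³
  beryllium: σ_y = 309.0 MPa, ρ = 1846 kg/m³
  maraging steel: M = 234 kN·m/kg
  titanium alloy: M = 217 kN·m/kg
  beryllium: M = 167 kN·m/kg
  nickel superalloy: M = 128 kN·m/kg
  nylon: M = 68.3 kN·m/kg
  bronze: M = 22.0 kN·m/kg
Maraging steel has the largest M.

maraging steel, M = 234 kN·m/kg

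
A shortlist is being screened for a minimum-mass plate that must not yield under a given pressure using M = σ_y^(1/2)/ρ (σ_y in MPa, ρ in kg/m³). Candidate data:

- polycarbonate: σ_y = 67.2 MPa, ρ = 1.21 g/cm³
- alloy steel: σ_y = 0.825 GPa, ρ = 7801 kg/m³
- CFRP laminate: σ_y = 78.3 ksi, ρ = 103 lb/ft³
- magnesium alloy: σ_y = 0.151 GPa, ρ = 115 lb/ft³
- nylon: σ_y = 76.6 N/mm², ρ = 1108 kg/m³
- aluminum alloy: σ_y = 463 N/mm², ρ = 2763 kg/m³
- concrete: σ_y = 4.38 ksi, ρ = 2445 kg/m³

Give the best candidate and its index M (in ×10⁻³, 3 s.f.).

After converting to SI:
  polycarbonate: σ_y = 67.20 MPa, ρ = 1210 kg/m³
  alloy steel: σ_y = 825.0 MPa, ρ = 7801 kg/m³
  CFRP laminate: σ_y = 539.9 MPa, ρ = 1650 kg/m³
  magnesium alloy: σ_y = 151.0 MPa, ρ = 1842 kg/m³
  nylon: σ_y = 76.60 MPa, ρ = 1108 kg/m³
  aluminum alloy: σ_y = 463.0 MPa, ρ = 2763 kg/m³
  concrete: σ_y = 30.20 MPa, ρ = 2445 kg/m³
  CFRP laminate: M = 14.1×10⁻³
  nylon: M = 7.90×10⁻³
  aluminum alloy: M = 7.79×10⁻³
  polycarbonate: M = 6.77×10⁻³
  magnesium alloy: M = 6.67×10⁻³
  alloy steel: M = 3.68×10⁻³
  concrete: M = 2.25×10⁻³
CFRP laminate has the largest M.

CFRP laminate, M = 14.1×10⁻³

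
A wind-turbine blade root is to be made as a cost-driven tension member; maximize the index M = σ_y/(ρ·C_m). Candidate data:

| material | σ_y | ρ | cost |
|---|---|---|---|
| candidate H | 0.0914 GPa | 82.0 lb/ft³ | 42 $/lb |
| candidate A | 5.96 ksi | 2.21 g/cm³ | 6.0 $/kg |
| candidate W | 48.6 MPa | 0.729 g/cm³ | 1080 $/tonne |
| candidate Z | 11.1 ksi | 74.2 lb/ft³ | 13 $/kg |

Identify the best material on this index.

Convert each candidate to consistent units, then evaluate M:
  candidate H: σ_y = 91.40 MPa, ρ = 1314 kg/m³, cost = 92.59 $/kg
  candidate A: σ_y = 41.09 MPa, ρ = 2210 kg/m³, cost = 6.000 $/kg
  candidate W: σ_y = 48.60 MPa, ρ = 729.0 kg/m³, cost = 1.080 $/kg
  candidate Z: σ_y = 76.53 MPa, ρ = 1189 kg/m³, cost = 13.00 $/kg
  candidate W: M = 61.7 kN·m per $
  candidate Z: M = 4.95 kN·m per $
  candidate A: M = 3.10 kN·m per $
  candidate H: M = 0.752 kN·m per $
The maximum is for candidate W.

candidate W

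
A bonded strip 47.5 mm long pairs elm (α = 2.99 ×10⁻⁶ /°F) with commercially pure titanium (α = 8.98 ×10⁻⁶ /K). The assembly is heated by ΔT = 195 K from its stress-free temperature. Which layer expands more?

commercially pure titanium

elm: α = 2.99×10⁻⁶/°F × 9/5 = 5.38×10⁻⁶/K.
α(elm) = 5.38×10⁻⁶/K vs α(commercially pure titanium) = 8.98×10⁻⁶/K.
Higher α expands more for the same ΔT: commercially pure titanium.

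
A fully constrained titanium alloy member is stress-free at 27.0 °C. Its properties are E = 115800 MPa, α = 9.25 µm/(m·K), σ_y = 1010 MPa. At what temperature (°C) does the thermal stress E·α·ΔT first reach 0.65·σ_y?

640 °C

E = 115800 MPa = 115.8 GPa.
E·α·ΔT = 656.5 MPa ⇒ ΔT = 656.5 / (115.8×10³ × 9.25×10⁻⁶) = 612.9 K.
T = 27.0 + 612.9 = 639.9 °C.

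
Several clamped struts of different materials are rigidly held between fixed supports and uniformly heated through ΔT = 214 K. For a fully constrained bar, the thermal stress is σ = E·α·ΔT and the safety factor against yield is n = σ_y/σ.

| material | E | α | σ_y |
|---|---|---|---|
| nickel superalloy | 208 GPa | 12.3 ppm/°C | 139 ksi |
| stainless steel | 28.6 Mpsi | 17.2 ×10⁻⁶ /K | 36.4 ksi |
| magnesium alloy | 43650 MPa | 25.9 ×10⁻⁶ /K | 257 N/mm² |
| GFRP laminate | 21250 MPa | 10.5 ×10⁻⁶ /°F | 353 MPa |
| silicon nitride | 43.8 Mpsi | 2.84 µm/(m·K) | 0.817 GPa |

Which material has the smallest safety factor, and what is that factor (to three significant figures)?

stainless steel, n = 0.346

Per material, after unit conversion:
  nickel superalloy: E = 208.0, α = 12.3, σ_y = 958.4 → σ = 547 MPa, n = 1.75
  stainless steel: E = 197.2, α = 17.2, σ_y = 251.0 → σ = 726 MPa, n = 0.346
  magnesium alloy: E = 43.65, α = 25.9, σ_y = 257.0 → σ = 242 MPa, n = 1.06
  GFRP laminate: E = 21.25, α = 18.9, σ_y = 353.0 → σ = 85.9 MPa, n = 4.11
  silicon nitride: E = 302.0, α = 2.84, σ_y = 817.0 → σ = 184 MPa, n = 4.45
Stainless steel has the lowest safety factor, n = 0.346.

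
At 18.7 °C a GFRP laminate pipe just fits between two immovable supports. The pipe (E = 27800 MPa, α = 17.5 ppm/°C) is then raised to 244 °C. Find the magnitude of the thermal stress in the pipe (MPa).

E = 27800 MPa = 27.80 GPa.
ΔT = 225.3 K. Constrained thermal stress σ = E·α·ΔT = 27.80×10³ MPa × 17.5×10⁻⁶ × 225.3 = 110 MPa (compressive).

110 MPa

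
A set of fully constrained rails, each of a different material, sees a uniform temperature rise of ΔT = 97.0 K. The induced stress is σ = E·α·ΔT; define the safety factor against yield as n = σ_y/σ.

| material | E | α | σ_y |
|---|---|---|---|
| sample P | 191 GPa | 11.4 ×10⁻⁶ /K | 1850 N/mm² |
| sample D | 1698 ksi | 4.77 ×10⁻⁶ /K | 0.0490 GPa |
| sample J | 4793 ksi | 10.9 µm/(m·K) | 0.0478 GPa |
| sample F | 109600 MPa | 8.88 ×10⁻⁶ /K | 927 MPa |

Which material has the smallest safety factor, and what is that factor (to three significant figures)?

Converting E to GPa, α to ×10⁻⁶/K, σ_y to MPa, then σ and n for each:
  sample P: E = 191.0, α = 11.4, σ_y = 1850 → σ = 211 MPa, n = 8.76
  sample D: E = 11.71, α = 4.77, σ_y = 49.00 → σ = 5.42 MPa, n = 9.05
  sample J: E = 33.05, α = 10.9, σ_y = 47.80 → σ = 34.9 MPa, n = 1.37
  sample F: E = 109.6, α = 8.88, σ_y = 927.0 → σ = 94.4 MPa, n = 9.82
The minimum is sample J at n = 1.37.

sample J, n = 1.37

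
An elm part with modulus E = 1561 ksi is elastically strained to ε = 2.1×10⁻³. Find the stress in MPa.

22.6 MPa

E = 1561 ksi = 10.76 GPa.
σ = E·ε = 10760 MPa × 2.1×10⁻³ = 22.6 MPa.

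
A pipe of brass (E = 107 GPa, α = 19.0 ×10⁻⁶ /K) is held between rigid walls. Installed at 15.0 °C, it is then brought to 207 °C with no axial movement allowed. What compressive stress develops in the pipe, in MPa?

ΔT = 192.0 K. Constrained thermal stress σ = E·α·ΔT = 107.0×10³ MPa × 19.0×10⁻⁶ × 192.0 = 390 MPa (compressive).

390 MPa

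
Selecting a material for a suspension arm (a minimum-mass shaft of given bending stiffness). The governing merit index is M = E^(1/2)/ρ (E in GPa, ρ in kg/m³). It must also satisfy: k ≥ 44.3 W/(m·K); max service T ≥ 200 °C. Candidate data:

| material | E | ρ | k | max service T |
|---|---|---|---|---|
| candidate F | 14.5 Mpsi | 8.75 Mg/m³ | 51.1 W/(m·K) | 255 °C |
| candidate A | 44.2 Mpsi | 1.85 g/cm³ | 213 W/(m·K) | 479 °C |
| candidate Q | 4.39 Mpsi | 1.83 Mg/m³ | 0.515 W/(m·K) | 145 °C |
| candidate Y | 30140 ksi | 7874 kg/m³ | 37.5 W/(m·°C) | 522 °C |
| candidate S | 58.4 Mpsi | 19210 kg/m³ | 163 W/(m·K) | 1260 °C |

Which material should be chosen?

candidate A

Screen on constraints: k ≥ 44.3 W/(m·K); max service T ≥ 200 °C. Survivors: candidate F, candidate A, candidate S.
After converting to SI:
  candidate F: E = 99.97 GPa, ρ = 8750 kg/m³
  candidate A: E = 304.7 GPa, ρ = 1850 kg/m³
  candidate S: E = 402.7 GPa, ρ = 19210 kg/m³
  candidate A: M = 9.44×10⁻³
  candidate F: M = 1.14×10⁻³
  candidate S: M = 1.04×10⁻³
Candidate A has the largest M.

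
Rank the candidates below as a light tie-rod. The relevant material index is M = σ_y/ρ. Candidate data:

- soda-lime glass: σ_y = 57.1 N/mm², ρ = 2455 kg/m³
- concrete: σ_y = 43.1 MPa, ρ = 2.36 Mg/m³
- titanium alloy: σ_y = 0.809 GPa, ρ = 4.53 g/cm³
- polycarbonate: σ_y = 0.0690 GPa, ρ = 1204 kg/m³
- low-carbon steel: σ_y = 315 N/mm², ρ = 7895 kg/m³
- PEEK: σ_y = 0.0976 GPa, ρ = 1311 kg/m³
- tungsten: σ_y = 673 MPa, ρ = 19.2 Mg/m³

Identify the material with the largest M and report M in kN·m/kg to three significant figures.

titanium alloy, M = 179 kN·m/kg

Putting every candidate on a common basis:
  soda-lime glass: σ_y = 57.10 MPa, ρ = 2455 kg/m³
  concrete: σ_y = 43.10 MPa, ρ = 2360 kg/m³
  titanium alloy: σ_y = 809.0 MPa, ρ = 4530 kg/m³
  polycarbonate: σ_y = 69.00 MPa, ρ = 1204 kg/m³
  low-carbon steel: σ_y = 315.0 MPa, ρ = 7895 kg/m³
  PEEK: σ_y = 97.60 MPa, ρ = 1311 kg/m³
  tungsten: σ_y = 673.0 MPa, ρ = 19200 kg/m³
  titanium alloy: M = 179 kN·m/kg
  PEEK: M = 74.4 kN·m/kg
  polycarbonate: M = 57.3 kN·m/kg
  low-carbon steel: M = 39.9 kN·m/kg
  tungsten: M = 35.1 kN·m/kg
  soda-lime glass: M = 23.3 kN·m/kg
  concrete: M = 18.3 kN·m/kg
Titanium alloy has the largest M.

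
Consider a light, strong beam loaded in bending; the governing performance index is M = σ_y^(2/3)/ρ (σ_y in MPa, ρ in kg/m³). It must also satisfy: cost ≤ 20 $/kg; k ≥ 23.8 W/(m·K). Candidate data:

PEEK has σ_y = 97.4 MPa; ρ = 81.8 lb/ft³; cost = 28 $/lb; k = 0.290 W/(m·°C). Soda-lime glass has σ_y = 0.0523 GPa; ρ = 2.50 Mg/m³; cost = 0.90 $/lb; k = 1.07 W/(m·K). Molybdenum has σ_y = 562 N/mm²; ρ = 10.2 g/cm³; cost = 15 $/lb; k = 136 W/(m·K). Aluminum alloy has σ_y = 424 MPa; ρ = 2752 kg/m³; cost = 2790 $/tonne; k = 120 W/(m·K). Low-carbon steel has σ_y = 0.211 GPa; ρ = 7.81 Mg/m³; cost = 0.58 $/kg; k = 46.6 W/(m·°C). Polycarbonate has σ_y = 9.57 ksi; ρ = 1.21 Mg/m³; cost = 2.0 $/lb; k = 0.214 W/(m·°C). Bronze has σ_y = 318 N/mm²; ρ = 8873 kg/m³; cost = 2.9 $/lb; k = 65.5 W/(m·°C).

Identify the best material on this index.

Screen on constraints: cost ≤ 20 $/kg; k ≥ 23.8 W/(m·K). Survivors: aluminum alloy, low-carbon steel, bronze.
Normalizing units and computing the index:
  aluminum alloy: σ_y = 424.0 MPa, ρ = 2752 kg/m³
  low-carbon steel: σ_y = 211.0 MPa, ρ = 7810 kg/m³
  bronze: σ_y = 318.0 MPa, ρ = 8873 kg/m³
  aluminum alloy: M = 20.5×10⁻³
  bronze: M = 5.25×10⁻³
  low-carbon steel: M = 4.54×10⁻³
Aluminum alloy ranks first.

aluminum alloy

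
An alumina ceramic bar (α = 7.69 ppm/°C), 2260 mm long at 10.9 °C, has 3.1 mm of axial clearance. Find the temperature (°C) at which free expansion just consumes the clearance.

α·L₀·ΔT = 3.1 mm ⇒ ΔT = 3.1 / (7.69×10⁻⁶ × 2260.0) = 178.4 K.
T = 10.9 + 178.4 = 189.3 °C.

189 °C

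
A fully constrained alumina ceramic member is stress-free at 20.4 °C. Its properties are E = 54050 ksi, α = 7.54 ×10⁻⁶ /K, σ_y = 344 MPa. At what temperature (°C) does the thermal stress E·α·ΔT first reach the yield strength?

143 °C

E = 54050 ksi = 372.7 GPa.
E·α·ΔT = 344.0 MPa ⇒ ΔT = 344.0 / (372.7×10³ × 7.54×10⁻⁶) = 122.4 K.
T = 20.4 + 122.4 = 142.8 °C.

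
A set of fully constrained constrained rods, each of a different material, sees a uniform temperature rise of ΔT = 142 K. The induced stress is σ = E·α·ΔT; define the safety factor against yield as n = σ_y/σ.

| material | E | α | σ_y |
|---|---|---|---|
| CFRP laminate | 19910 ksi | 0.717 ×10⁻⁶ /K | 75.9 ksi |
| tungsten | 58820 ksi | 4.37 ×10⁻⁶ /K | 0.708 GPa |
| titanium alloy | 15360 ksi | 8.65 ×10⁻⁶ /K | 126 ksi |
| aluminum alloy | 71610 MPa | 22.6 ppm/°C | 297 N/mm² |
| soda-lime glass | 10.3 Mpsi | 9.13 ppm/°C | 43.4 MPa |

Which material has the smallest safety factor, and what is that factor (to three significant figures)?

soda-lime glass, n = 0.471

Converting E to GPa, α to ×10⁻⁶/K, σ_y to MPa, then σ and n for each:
  CFRP laminate: E = 137.3, α = 0.717, σ_y = 523.3 → σ = 14.0 MPa, n = 37.4
  tungsten: E = 405.5, α = 4.37, σ_y = 708.0 → σ = 252 MPa, n = 2.81
  titanium alloy: E = 105.9, α = 8.65, σ_y = 868.7 → σ = 130 MPa, n = 6.68
  aluminum alloy: E = 71.61, α = 22.6, σ_y = 297.0 → σ = 230 MPa, n = 1.29
  soda-lime glass: E = 71.02, α = 9.13, σ_y = 43.40 → σ = 92.1 MPa, n = 0.471
Soda-lime glass has the lowest safety factor, n = 0.471.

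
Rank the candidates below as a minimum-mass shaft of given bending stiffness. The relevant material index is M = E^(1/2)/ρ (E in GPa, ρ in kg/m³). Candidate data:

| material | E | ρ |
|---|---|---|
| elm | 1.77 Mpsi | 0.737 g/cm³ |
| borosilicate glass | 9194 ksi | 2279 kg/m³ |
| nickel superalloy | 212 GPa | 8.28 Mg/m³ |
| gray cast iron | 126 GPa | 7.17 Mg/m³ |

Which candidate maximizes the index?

elm

Putting every candidate on a common basis:
  elm: E = 12.20 GPa, ρ = 737.0 kg/m³
  borosilicate glass: E = 63.39 GPa, ρ = 2279 kg/m³
  nickel superalloy: E = 212.0 GPa, ρ = 8280 kg/m³
  gray cast iron: E = 126.0 GPa, ρ = 7170 kg/m³
  elm: M = 4.74×10⁻³
  borosilicate glass: M = 3.49×10⁻³
  nickel superalloy: M = 1.76×10⁻³
  gray cast iron: M = 1.57×10⁻³
Elm has the largest M.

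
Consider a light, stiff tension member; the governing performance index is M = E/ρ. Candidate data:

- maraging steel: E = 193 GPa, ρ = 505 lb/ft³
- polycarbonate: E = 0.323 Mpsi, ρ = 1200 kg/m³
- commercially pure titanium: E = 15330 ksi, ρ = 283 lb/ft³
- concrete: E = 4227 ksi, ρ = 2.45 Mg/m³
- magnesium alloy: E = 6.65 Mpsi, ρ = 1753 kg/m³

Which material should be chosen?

Convert each candidate to consistent units, then evaluate M:
  maraging steel: E = 193.0 GPa, ρ = 8089 kg/m³
  polycarbonate: E = 2.227 GPa, ρ = 1200 kg/m³
  commercially pure titanium: E = 105.7 GPa, ρ = 4533 kg/m³
  concrete: E = 29.14 GPa, ρ = 2450 kg/m³
  magnesium alloy: E = 45.85 GPa, ρ = 1753 kg/m³
  magnesium alloy: M = 26.2 MN·m/kg
  maraging steel: M = 23.9 MN·m/kg
  commercially pure titanium: M = 23.3 MN·m/kg
  concrete: M = 11.9 MN·m/kg
  polycarbonate: M = 1.86 MN·m/kg
The maximum is for magnesium alloy.

magnesium alloy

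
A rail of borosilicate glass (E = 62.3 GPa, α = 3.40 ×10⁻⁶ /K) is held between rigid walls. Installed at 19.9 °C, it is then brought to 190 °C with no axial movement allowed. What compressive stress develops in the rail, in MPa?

36.0 MPa

ΔT = 170.1 K. Constrained thermal stress σ = E·α·ΔT = 62.30×10³ MPa × 3.40×10⁻⁶ × 170.1 = 36.0 MPa (compressive).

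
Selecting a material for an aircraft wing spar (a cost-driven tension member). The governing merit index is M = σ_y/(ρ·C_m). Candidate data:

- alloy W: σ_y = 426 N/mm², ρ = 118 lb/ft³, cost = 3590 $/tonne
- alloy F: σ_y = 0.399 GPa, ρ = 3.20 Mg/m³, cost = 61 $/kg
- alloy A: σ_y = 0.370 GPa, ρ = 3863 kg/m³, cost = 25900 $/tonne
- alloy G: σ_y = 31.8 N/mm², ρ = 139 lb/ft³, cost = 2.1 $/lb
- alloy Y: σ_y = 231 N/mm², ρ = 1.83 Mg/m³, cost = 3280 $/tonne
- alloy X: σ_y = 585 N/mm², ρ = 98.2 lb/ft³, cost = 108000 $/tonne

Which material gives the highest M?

alloy W

Putting every candidate on a common basis:
  alloy W: σ_y = 426.0 MPa, ρ = 1890 kg/m³, cost = 3.590 $/kg
  alloy F: σ_y = 399.0 MPa, ρ = 3200 kg/m³, cost = 61.00 $/kg
  alloy A: σ_y = 370.0 MPa, ρ = 3863 kg/m³, cost = 25.90 $/kg
  alloy G: σ_y = 31.80 MPa, ρ = 2227 kg/m³, cost = 4.630 $/kg
  alloy Y: σ_y = 231.0 MPa, ρ = 1830 kg/m³, cost = 3.280 $/kg
  alloy X: σ_y = 585.0 MPa, ρ = 1573 kg/m³, cost = 108.0 $/kg
  alloy W: M = 62.8 kN·m per $
  alloy Y: M = 38.5 kN·m per $
  alloy A: M = 3.70 kN·m per $
  alloy X: M = 3.44 kN·m per $
  alloy G: M = 3.08 kN·m per $
  alloy F: M = 2.04 kN·m per $
Alloy W has the largest M.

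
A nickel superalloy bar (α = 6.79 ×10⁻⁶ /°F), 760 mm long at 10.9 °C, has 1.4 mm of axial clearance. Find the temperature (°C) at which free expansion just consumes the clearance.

162 °C

α = 6.79×10⁻⁶/°F × 9/5 = 12.2×10⁻⁶/K.
α·L₀·ΔT = 1.4 mm ⇒ ΔT = 1.4 / (12.2×10⁻⁶ × 760.0) = 150.7 K.
T = 10.9 + 150.7 = 161.6 °C.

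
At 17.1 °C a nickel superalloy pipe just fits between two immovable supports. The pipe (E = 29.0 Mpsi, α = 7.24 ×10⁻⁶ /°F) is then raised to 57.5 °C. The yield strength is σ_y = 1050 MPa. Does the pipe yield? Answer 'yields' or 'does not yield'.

E = 29.0 Mpsi = 199.9 GPa.
α = 7.24×10⁻⁶/°F × 9/5 = 13.0×10⁻⁶/K.
ΔT = 40.40 K. Constrained thermal stress σ = E·α·ΔT = 199.9×10³ MPa × 13.0×10⁻⁶ × 40.40 = 105 MPa (compressive).
Compare to σ_y = 1050 MPa: σ < σ_y, so it does not yield.

does not yield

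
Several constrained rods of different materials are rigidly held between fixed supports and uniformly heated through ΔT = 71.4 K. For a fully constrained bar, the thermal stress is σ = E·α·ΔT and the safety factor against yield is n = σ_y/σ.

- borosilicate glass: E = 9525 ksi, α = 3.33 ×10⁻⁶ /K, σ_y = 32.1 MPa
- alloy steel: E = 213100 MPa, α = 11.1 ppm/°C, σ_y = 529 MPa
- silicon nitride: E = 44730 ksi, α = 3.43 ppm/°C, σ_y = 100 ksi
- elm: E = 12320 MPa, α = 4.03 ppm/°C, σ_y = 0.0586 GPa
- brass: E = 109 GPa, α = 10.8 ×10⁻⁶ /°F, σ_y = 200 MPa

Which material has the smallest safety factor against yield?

Per material, after unit conversion:
  borosilicate glass: E = 65.67, α = 3.33, σ_y = 32.10 → σ = 15.6 MPa, n = 2.06
  alloy steel: E = 213.1, α = 11.1, σ_y = 529.0 → σ = 169 MPa, n = 3.13
  silicon nitride: E = 308.4, α = 3.43, σ_y = 689.5 → σ = 75.5 MPa, n = 9.13
  elm: E = 12.32, α = 4.03, σ_y = 58.60 → σ = 3.54 MPa, n = 16.5
  brass: E = 109.0, α = 19.4, σ_y = 200.0 → σ = 151 MPa, n = 1.32
Brass has the lowest safety factor, n = 1.32.

brass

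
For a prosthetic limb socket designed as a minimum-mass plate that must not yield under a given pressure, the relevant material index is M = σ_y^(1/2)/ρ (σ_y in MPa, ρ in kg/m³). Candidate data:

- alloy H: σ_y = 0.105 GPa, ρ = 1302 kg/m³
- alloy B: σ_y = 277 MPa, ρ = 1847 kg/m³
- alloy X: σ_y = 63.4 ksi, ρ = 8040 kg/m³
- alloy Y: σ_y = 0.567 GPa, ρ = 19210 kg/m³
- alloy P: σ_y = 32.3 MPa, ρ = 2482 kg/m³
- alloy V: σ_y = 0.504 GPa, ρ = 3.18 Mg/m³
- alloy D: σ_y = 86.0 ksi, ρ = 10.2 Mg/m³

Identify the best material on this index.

alloy B

In SI units:
  alloy H: σ_y = 105.0 MPa, ρ = 1302 kg/m³
  alloy B: σ_y = 277.0 MPa, ρ = 1847 kg/m³
  alloy X: σ_y = 437.1 MPa, ρ = 8040 kg/m³
  alloy Y: σ_y = 567.0 MPa, ρ = 19210 kg/m³
  alloy P: σ_y = 32.30 MPa, ρ = 2482 kg/m³
  alloy V: σ_y = 504.0 MPa, ρ = 3180 kg/m³
  alloy D: σ_y = 592.9 MPa, ρ = 10200 kg/m³
  alloy B: M = 9.01×10⁻³
  alloy H: M = 7.87×10⁻³
  alloy V: M = 7.06×10⁻³
  alloy X: M = 2.60×10⁻³
  alloy D: M = 2.39×10⁻³
  alloy P: M = 2.29×10⁻³
  alloy Y: M = 1.24×10⁻³
Highest index: alloy B.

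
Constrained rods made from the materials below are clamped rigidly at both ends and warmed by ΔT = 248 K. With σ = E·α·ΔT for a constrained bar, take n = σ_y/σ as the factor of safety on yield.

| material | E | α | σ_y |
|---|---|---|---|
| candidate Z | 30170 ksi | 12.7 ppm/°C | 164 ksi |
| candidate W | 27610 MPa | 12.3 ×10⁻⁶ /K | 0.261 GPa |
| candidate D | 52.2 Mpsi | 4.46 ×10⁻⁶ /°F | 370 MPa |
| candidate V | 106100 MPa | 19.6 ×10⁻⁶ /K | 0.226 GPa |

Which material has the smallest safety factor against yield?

candidate V

In consistent units (E in GPa, α in ×10⁻⁶/K, σ_y in MPa):
  candidate Z: E = 208.0, α = 12.7, σ_y = 1131 → σ = 655 MPa, n = 1.73
  candidate W: E = 27.61, α = 12.3, σ_y = 261.0 → σ = 84.2 MPa, n = 3.10
  candidate D: E = 359.9, α = 8.03, σ_y = 370.0 → σ = 717 MPa, n = 0.516
  candidate V: E = 106.1, α = 19.6, σ_y = 226.0 → σ = 516 MPa, n = 0.438
Smallest n: candidate V with n = 0.438.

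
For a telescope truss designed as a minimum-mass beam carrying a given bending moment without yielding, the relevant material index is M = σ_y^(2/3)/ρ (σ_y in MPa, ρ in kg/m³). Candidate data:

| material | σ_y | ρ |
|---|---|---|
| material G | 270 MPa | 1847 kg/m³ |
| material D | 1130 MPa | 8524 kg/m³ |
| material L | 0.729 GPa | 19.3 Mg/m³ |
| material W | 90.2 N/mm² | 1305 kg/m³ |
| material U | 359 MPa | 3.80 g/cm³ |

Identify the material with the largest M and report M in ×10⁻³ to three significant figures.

Normalizing units and computing the index:
  material G: σ_y = 270.0 MPa, ρ = 1847 kg/m³
  material D: σ_y = 1130 MPa, ρ = 8524 kg/m³
  material L: σ_y = 729.0 MPa, ρ = 19300 kg/m³
  material W: σ_y = 90.20 MPa, ρ = 1305 kg/m³
  material U: σ_y = 359.0 MPa, ρ = 3800 kg/m³
  material G: M = 22.6×10⁻³
  material W: M = 15.4×10⁻³
  material U: M = 13.3×10⁻³
  material D: M = 12.7×10⁻³
  material L: M = 4.20×10⁻³
Material G ranks first.

material G, M = 22.6×10⁻³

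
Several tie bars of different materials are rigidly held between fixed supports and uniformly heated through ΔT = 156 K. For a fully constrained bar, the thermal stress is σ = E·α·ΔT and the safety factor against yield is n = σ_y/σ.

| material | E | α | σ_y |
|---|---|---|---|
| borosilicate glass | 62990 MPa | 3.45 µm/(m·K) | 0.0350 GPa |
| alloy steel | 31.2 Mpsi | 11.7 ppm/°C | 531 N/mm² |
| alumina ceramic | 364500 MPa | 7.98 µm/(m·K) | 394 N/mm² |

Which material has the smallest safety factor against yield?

Per material, after unit conversion:
  borosilicate glass: E = 62.99, α = 3.45, σ_y = 35.00 → σ = 33.9 MPa, n = 1.03
  alloy steel: E = 215.1, α = 11.7, σ_y = 531.0 → σ = 393 MPa, n = 1.35
  alumina ceramic: E = 364.5, α = 7.98, σ_y = 394.0 → σ = 454 MPa, n = 0.868
Alumina ceramic has the lowest safety factor, n = 0.868.

alumina ceramic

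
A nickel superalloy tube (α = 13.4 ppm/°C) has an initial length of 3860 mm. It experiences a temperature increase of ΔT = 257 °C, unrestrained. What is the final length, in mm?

ΔL = α·L₀·ΔT = 13.4×10⁻⁶ × 3860 mm × 257.0 K = 13.3 mm.
L = L₀ + ΔL = 3860 + 13.3 = 3873.3 mm.

3873.3 mm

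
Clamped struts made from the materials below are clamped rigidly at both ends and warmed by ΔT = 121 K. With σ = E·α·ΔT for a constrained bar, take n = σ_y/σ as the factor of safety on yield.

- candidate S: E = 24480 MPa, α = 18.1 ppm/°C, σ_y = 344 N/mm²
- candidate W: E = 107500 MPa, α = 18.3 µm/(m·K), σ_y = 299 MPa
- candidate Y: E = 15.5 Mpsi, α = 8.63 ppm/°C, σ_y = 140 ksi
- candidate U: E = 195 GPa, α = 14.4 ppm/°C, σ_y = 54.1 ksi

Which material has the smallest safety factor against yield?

candidate U

Per material, after unit conversion:
  candidate S: E = 24.48, α = 18.1, σ_y = 344.0 → σ = 53.6 MPa, n = 6.42
  candidate W: E = 107.5, α = 18.3, σ_y = 299.0 → σ = 238 MPa, n = 1.26
  candidate Y: E = 106.9, α = 8.63, σ_y = 965.3 → σ = 112 MPa, n = 8.65
  candidate U: E = 195.0, α = 14.4, σ_y = 373.0 → σ = 340 MPa, n = 1.10
The minimum is candidate U at n = 1.10.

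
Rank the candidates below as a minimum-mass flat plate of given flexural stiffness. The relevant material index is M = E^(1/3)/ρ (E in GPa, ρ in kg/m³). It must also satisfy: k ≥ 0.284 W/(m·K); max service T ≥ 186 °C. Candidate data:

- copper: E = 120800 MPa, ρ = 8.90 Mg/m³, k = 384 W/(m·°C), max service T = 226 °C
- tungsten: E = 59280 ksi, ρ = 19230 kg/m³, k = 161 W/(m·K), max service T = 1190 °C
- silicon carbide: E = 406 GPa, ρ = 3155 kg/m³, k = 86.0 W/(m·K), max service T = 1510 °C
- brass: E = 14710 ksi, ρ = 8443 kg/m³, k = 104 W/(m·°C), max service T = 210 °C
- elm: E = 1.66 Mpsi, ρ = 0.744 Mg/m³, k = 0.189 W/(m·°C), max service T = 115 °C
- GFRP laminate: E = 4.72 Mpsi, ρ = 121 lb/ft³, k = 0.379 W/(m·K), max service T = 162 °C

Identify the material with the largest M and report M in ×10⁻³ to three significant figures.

Screen on constraints: k ≥ 0.284 W/(m·K); max service T ≥ 186 °C. Survivors: copper, tungsten, silicon carbide, brass.
Normalizing units and computing the index:
  copper: E = 120.8 GPa, ρ = 8900 kg/m³
  tungsten: E = 408.7 GPa, ρ = 19230 kg/m³
  silicon carbide: E = 406.0 GPa, ρ = 3155 kg/m³
  brass: E = 101.4 GPa, ρ = 8443 kg/m³
  silicon carbide: M = 2.35×10⁻³
  copper: M = 0.555×10⁻³
  brass: M = 0.552×10⁻³
  tungsten: M = 0.386×10⁻³
Silicon carbide has the largest M.

silicon carbide, M = 2.35×10⁻³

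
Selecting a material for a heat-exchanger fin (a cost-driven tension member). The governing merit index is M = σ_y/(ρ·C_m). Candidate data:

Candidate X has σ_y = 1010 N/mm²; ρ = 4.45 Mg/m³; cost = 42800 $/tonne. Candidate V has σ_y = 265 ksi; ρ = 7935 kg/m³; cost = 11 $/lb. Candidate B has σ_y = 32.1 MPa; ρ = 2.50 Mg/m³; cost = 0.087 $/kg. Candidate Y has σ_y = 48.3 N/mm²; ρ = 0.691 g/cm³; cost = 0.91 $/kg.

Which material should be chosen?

candidate B

Putting every candidate on a common basis:
  candidate X: σ_y = 1010 MPa, ρ = 4450 kg/m³, cost = 42.80 $/kg
  candidate V: σ_y = 1827 MPa, ρ = 7935 kg/m³, cost = 24.25 $/kg
  candidate B: σ_y = 32.10 MPa, ρ = 2500 kg/m³, cost = 0.08700 $/kg
  candidate Y: σ_y = 48.30 MPa, ρ = 691.0 kg/m³, cost = 0.9100 $/kg
  candidate B: M = 148 kN·m per $
  candidate Y: M = 76.8 kN·m per $
  candidate V: M = 9.50 kN·m per $
  candidate X: M = 5.30 kN·m per $
The maximum is for candidate B.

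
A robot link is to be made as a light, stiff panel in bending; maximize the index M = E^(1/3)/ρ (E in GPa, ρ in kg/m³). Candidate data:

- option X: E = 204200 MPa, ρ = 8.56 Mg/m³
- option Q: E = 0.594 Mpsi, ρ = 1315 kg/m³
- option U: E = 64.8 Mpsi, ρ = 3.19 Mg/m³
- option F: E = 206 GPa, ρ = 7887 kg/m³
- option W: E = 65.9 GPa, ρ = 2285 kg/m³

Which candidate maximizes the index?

Convert each candidate to consistent units, then evaluate M:
  option X: E = 204.2 GPa, ρ = 8560 kg/m³
  option Q: E = 4.095 GPa, ρ = 1315 kg/m³
  option U: E = 446.8 GPa, ρ = 3190 kg/m³
  option F: E = 206.0 GPa, ρ = 7887 kg/m³
  option W: E = 65.90 GPa, ρ = 2285 kg/m³
  option U: M = 2.40×10⁻³
  option W: M = 1.77×10⁻³
  option Q: M = 1.22×10⁻³
  option F: M = 0.749×10⁻³
  option X: M = 0.688×10⁻³
Option U has the largest M.

option U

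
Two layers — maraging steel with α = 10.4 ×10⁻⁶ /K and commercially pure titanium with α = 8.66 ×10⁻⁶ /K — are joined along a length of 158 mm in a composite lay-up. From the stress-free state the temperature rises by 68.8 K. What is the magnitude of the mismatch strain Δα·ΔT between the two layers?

1.20×10⁻⁴

Δα = |10.4 − 8.66|×10⁻⁶/K = 1.74×10⁻⁶/K.
Mismatch strain = Δα·ΔT = 1.74×10⁻⁶ × 68.8 = 1.20×10⁻⁴.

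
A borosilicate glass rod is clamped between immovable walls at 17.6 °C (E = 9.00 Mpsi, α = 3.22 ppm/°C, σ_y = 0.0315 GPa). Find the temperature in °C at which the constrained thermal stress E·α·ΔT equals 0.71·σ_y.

130 °C

E = 9.00 Mpsi = 62.05 GPa.
σ_y = 0.0315 GPa = 31.50 MPa.
E·α·ΔT = 22.36 MPa ⇒ ΔT = 22.36 / (62.05×10³ × 3.22×10⁻⁶) = 111.9 K.
T = 17.6 + 111.9 = 129.5 °C.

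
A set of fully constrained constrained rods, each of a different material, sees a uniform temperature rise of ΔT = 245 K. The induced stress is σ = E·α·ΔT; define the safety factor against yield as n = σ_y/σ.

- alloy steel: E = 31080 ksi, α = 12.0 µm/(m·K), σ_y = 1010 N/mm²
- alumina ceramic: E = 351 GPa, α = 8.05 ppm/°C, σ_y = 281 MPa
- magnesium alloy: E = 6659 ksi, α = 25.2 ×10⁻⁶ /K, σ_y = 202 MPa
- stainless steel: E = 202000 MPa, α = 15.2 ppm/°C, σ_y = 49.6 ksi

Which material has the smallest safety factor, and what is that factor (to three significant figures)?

Per material, after unit conversion:
  alloy steel: E = 214.3, α = 12.0, σ_y = 1010 → σ = 630 MPa, n = 1.60
  alumina ceramic: E = 351.0, α = 8.05, σ_y = 281.0 → σ = 692 MPa, n = 0.406
  magnesium alloy: E = 45.91, α = 25.2, σ_y = 202.0 → σ = 283 MPa, n = 0.713
  stainless steel: E = 202.0, α = 15.2, σ_y = 342.0 → σ = 752 MPa, n = 0.455
The minimum is alumina ceramic at n = 0.406.

alumina ceramic, n = 0.406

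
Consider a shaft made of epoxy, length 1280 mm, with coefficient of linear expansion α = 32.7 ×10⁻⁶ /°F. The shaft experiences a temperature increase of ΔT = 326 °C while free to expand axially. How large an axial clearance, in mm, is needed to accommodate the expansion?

24.6 mm

Convert α: 32.7×10⁻⁶/°F × (9/5) = 58.9×10⁻⁶/K.
ΔL = α·L₀·ΔT = 58.9×10⁻⁶ × 1280 mm × 326.0 K = 24.6 mm.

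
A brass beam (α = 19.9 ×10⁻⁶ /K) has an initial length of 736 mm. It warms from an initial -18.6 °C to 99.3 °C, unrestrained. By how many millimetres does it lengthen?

1.73 mm

ΔT = 99.3 − (-18.6) = 117.9 K.
ΔL = α·L₀·ΔT = 19.9×10⁻⁶ × 736 mm × 117.9 K = 1.73 mm.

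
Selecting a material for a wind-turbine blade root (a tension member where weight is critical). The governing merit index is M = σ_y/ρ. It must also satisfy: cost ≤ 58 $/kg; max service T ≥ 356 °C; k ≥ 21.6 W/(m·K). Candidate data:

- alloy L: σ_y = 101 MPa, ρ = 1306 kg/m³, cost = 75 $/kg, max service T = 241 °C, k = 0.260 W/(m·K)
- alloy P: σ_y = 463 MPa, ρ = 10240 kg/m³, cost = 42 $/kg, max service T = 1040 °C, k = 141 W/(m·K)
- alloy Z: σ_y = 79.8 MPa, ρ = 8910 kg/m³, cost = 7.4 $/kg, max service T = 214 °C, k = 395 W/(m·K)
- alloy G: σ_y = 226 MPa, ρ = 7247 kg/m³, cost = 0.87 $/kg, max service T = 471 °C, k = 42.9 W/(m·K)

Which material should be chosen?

alloy P

Screen on constraints: cost ≤ 58 $/kg; max service T ≥ 356 °C; k ≥ 21.6 W/(m·K). Survivors: alloy P, alloy G.
Computing M directly (units already consistent):
  alloy P: M = 45.2 kN·m/kg
  alloy G: M = 31.2 kN·m/kg
Highest index: alloy P.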